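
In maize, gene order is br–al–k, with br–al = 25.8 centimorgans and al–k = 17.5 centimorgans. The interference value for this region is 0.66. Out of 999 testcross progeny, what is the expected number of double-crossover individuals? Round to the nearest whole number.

15

Map distances give recombination frequencies of 0.258 and 0.175 for the two intervals.
With interference 0.66 (so coincidence = 0.34), expected double-crossover frequency = 0.258 × 0.175 × 0.34 = 0.01535.
Expected number = 0.01535 × 999 = 15.34 ≈ 15.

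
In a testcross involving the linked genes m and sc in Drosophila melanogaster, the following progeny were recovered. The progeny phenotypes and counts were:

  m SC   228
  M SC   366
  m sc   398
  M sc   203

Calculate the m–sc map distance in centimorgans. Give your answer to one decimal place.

The two most frequent classes, M SC (366) and m sc (398), are the parental types, so the F1 was M SC / m sc.
The recombinant classes are M sc and m SC: 203 + 228 = 431.
Recombination frequency = 431/1195 = 0.3607 ≈ 36.1%, i.e. 36.1 centimorgans.

36.1 centimorgans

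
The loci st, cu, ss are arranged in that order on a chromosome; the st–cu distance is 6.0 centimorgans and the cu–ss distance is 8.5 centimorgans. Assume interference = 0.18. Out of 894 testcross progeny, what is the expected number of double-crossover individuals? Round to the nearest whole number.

Map distances give recombination frequencies of 0.060 and 0.085 for the two intervals.
With interference 0.18 (so coincidence = 0.82), expected double-crossover frequency = 0.060 × 0.085 × 0.82 = 0.00418.
Expected number = 0.00418 × 894 = 3.74 ≈ 4.

4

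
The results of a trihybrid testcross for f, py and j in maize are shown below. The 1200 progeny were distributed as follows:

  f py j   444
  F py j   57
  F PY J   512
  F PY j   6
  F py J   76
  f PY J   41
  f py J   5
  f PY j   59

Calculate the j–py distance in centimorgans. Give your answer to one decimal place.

12.2 centimorgans

The two most frequent reciprocal classes, f py j and F PY J, are the parental types, so the F1 was f py j / F PY J.
The two rarest classes, f py J and F PY j, are the double crossovers. Comparing them with the parentals, only the j allele has switched, so j is the middle locus and the order is py – j – f.
Crossovers in the py–j interval produce the single-crossover classes f PY j and F py J (59 + 76 = 135) plus the double crossovers (11).
RF(py–j) = (135 + 11) / 1200 = 146/1200 = 0.1217 → 12.2 centimorgans.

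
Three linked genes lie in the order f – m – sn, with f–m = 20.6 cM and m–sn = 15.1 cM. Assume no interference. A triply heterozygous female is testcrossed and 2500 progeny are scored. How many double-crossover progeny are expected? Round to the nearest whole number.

78

Map distances give recombination frequencies of 0.206 and 0.151 for the two intervals.
With no interference, expected double-crossover frequency = 0.206 × 0.151 = 0.03111.
Expected number = 0.03111 × 2500 = 77.77 ≈ 78.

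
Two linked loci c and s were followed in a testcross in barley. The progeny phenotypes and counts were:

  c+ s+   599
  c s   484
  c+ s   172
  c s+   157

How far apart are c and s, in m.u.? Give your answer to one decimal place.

The two most frequent classes, c+ s+ (599) and c s (484), are the parental types, so the F1 was c+ s+ / c s.
The recombinant classes are c+ s and c s+: 172 + 157 = 329.
Recombination frequency = 329/1412 = 0.2330 ≈ 23.3%, i.e. 23.3 m.u.

23.3 m.u.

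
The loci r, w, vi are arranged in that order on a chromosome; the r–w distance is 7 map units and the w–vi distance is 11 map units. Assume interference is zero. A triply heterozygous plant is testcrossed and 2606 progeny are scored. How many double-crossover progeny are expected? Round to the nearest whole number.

Map distances give recombination frequencies of 0.070 and 0.110 for the two intervals.
With no interference, expected double-crossover frequency = 0.070 × 0.110 = 0.00770.
Expected number = 0.00770 × 2606 = 20.07 ≈ 20.

20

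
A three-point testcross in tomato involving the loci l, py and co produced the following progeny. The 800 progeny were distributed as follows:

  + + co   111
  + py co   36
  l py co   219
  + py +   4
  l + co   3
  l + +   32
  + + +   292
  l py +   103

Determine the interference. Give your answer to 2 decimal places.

0.66

The two most frequent reciprocal classes, l py co and + + +, are the parental types, so the F1 was l py co / + + +.
The two rarest classes, l + co and + py +, are the double crossovers. Comparing them with the parentals, only the py allele has switched, so py is the middle locus and the order is co – py – l.
co–py: (214 + 7)/800 = 0.2762; py–l: (68 + 7)/800 = 0.0938.
Expected DCO frequency = 0.2762 × 0.0938 ≈ 0.02591; observed = 7/800 ≈ 0.00875.
Coefficient of coincidence = 0.00875/0.02591 ≈ 0.34; interference = 1 − 0.34 = 0.66.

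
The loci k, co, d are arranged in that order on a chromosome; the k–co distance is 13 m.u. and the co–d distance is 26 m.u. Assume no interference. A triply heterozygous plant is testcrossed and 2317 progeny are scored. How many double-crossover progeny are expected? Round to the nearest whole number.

78

Map distances give recombination frequencies of 0.130 and 0.260 for the two intervals.
With no interference, expected double-crossover frequency = 0.130 × 0.260 = 0.03380.
Expected number = 0.03380 × 2317 = 78.31 ≈ 78.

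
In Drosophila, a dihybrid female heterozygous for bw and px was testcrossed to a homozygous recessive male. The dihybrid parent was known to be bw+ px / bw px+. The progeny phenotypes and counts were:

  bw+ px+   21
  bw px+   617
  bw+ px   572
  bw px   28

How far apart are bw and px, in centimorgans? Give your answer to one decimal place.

The recombinant classes are bw+ px+ and bw px: 21 + 28 = 49.
Recombination frequency = 49/1238 = 0.0396 ≈ 4.0%, i.e. 4.0 centimorgans.

4.0 centimorgans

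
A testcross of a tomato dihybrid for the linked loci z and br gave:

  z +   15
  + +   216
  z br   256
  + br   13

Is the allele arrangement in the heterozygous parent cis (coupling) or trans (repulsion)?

The two most frequent classes are + + (216) and z br (256); these are the parental (non-recombinant) types.
So the F1 carried + + on one chromosome and z br on the other — the recessive alleles are on the same chromosome (cis / coupling).

cis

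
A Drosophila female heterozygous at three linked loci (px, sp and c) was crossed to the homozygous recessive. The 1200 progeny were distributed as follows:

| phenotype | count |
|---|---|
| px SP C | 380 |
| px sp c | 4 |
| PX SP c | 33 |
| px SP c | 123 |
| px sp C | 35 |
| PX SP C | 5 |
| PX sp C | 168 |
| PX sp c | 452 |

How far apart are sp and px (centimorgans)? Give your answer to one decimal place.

6.4 centimorgans

The two most frequent reciprocal classes, px SP C and PX sp c, are the parental types, so the F1 was px SP C / PX sp c.
The two rarest classes, PX SP C and px sp c, are the double crossovers. Comparing them with the parentals, only the px allele has switched, so px is the middle locus and the order is c – px – sp.
Crossovers in the px–sp interval produce the single-crossover classes px sp C and PX SP c (35 + 33 = 68) plus the double crossovers (9).
RF(px–sp) = (68 + 9) / 1200 = 77/1200 = 0.0642 → 6.4 centimorgans.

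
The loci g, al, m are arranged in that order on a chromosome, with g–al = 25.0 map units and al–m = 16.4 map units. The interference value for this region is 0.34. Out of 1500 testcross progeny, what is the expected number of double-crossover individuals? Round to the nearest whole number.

41

Map distances give recombination frequencies of 0.250 and 0.164 for the two intervals.
With interference 0.34 (so coincidence = 0.66), expected double-crossover frequency = 0.250 × 0.164 × 0.66 = 0.02706.
Expected number = 0.02706 × 1500 = 40.59 ≈ 41.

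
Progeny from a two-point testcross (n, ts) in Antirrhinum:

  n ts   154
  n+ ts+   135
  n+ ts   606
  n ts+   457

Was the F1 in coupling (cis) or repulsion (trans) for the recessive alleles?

trans

The two most frequent classes are n+ ts (606) and n ts+ (457); these are the parental (non-recombinant) types.
So the F1 carried n+ ts on one chromosome and n ts+ on the other — the recessive alleles are on opposite chromosomes (trans / repulsion).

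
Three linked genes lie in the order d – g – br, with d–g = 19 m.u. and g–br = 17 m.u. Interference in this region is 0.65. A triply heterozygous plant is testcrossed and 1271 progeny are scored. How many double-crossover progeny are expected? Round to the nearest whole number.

Map distances give recombination frequencies of 0.190 and 0.170 for the two intervals.
With interference 0.65 (so coincidence = 0.35), expected double-crossover frequency = 0.190 × 0.170 × 0.35 = 0.01131.
Expected number = 0.01131 × 1271 = 14.37 ≈ 14.

14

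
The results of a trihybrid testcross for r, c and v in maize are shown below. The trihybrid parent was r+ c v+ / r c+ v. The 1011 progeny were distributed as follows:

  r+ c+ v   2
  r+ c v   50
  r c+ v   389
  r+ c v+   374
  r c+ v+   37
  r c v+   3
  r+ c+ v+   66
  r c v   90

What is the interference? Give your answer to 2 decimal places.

The two rarest classes, r c v+ and r+ c+ v, are the double crossovers. Comparing them with the parentals, only the r allele has switched, so r is the middle locus and the order is v – r – c.
v–r: (87 + 5)/1011 = 0.0910; r–c: (156 + 5)/1011 = 0.1592.
Expected DCO frequency = 0.0910 × 0.1592 ≈ 0.01449; observed = 5/1011 ≈ 0.00495.
Coefficient of coincidence = 0.00495/0.01449 ≈ 0.34; interference = 1 − 0.34 = 0.66.

0.66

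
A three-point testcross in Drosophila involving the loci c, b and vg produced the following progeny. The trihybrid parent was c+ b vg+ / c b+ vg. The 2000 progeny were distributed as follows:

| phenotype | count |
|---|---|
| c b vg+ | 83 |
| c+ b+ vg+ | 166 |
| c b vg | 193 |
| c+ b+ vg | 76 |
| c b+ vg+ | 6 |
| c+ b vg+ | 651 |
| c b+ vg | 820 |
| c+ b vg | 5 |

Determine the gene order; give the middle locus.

The two rarest classes, c+ b vg and c b+ vg+, are the double crossovers. Comparing them with the parentals, only the vg allele has switched, so vg is the middle locus and the order is c – vg – b.

vg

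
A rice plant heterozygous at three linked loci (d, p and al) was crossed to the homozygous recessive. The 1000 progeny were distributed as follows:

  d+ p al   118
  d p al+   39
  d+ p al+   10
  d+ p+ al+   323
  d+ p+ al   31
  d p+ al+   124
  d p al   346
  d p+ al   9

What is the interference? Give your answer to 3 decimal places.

The two most frequent reciprocal classes, d p al and d+ p+ al+, are the parental types, so the F1 was d p al / d+ p+ al+.
The two rarest classes, d p+ al and d+ p al+, are the double crossovers. Comparing them with the parentals, only the p allele has switched, so p is the middle locus and the order is d – p – al.
d–p: (242 + 19)/1000 = 0.2610; p–al: (70 + 19)/1000 = 0.0890.
Expected DCO frequency = 0.2610 × 0.0890 ≈ 0.02323; observed = 19/1000 ≈ 0.01900.
Coefficient of coincidence = 0.01900/0.02323 ≈ 0.818; interference = 1 − 0.818 = 0.182.

0.182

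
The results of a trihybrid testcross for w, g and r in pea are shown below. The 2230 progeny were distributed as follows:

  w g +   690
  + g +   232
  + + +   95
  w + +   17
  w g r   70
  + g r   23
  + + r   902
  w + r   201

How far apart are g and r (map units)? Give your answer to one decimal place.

The two most frequent reciprocal classes, + + r and w g +, are the parental types, so the F1 was + + r / w g +.
The two rarest classes, + g r and w + +, are the double crossovers. Comparing them with the parentals, only the g allele has switched, so g is the middle locus and the order is r – g – w.
Crossovers in the r–g interval produce the single-crossover classes + + + and w g r (95 + 70 = 165) plus the double crossovers (40).
RF(r–g) = (165 + 40) / 2230 = 205/2230 = 0.0919 → 9.2 map units.

9.2 map units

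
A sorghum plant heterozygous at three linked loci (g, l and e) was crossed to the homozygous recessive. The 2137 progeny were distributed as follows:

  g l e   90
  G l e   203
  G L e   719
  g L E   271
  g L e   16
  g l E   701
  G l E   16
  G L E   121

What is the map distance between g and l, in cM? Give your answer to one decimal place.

The two most frequent reciprocal classes, g l E and G L e, are the parental types, so the F1 was g l E / G L e.
The two rarest classes, G l E and g L e, are the double crossovers. Comparing them with the parentals, only the g allele has switched, so g is the middle locus and the order is l – g – e.
Crossovers in the l–g interval produce the single-crossover classes g L E and G l e (271 + 203 = 474) plus the double crossovers (32).
RF(l–g) = (474 + 32) / 2137 = 506/2137 = 0.2368 → 23.7 cM.

23.7 cM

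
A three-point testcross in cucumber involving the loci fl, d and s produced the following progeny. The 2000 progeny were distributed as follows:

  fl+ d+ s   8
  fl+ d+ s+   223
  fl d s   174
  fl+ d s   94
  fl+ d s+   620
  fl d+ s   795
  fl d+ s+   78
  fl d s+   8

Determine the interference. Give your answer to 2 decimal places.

0.59

The two most frequent reciprocal classes, fl+ d s+ and fl d+ s, are the parental types, so the F1 was fl+ d s+ / fl d+ s.
The two rarest classes, fl d s+ and fl+ d+ s, are the double crossovers. Comparing them with the parentals, only the fl allele has switched, so fl is the middle locus and the order is d – fl – s.
d–fl: (397 + 16)/2000 = 0.2065; fl–s: (172 + 16)/2000 = 0.0940.
Expected DCO frequency = 0.2065 × 0.0940 ≈ 0.01941; observed = 16/2000 ≈ 0.00800.
Coefficient of coincidence = 0.00800/0.01941 ≈ 0.41; interference = 1 − 0.41 = 0.59.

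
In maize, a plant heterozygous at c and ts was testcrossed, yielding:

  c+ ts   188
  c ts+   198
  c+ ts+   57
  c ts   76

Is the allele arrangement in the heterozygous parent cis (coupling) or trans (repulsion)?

trans

The two most frequent classes are c+ ts (188) and c ts+ (198); these are the parental (non-recombinant) types.
So the F1 carried c+ ts on one chromosome and c ts+ on the other — the recessive alleles are on opposite chromosomes (trans / repulsion).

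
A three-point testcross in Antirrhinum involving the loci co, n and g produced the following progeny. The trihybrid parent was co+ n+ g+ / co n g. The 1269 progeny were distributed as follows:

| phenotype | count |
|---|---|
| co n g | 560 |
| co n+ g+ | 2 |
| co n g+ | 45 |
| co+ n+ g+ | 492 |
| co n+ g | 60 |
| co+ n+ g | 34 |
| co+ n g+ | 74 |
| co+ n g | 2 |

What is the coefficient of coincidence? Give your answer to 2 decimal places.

0.44

The two rarest classes, co n+ g+ and co+ n g, are the double crossovers. Comparing them with the parentals, only the co allele has switched, so co is the middle locus and the order is g – co – n.
g–co: (79 + 4)/1269 = 0.0654; co–n: (134 + 4)/1269 = 0.1087.
Expected DCO frequency = 0.0654 × 0.1087 ≈ 0.00711; observed = 4/1269 ≈ 0.00315.
Coefficient of coincidence = 0.00315/0.00711 ≈ 0.44.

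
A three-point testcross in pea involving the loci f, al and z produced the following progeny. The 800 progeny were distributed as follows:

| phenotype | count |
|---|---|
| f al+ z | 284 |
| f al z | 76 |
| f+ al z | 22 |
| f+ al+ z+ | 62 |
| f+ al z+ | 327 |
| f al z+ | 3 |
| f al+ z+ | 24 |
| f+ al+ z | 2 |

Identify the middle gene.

f

The two most frequent reciprocal classes, f+ al z+ and f al+ z, are the parental types, so the F1 was f+ al z+ / f al+ z.
The two rarest classes, f al z+ and f+ al+ z, are the double crossovers. Comparing them with the parentals, only the f allele has switched, so f is the middle locus and the order is al – f – z.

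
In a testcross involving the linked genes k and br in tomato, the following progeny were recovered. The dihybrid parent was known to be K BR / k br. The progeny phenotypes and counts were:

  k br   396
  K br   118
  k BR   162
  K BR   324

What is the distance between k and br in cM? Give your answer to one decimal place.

28.0 cM

The recombinant classes are K br and k BR: 118 + 162 = 280.
Recombination frequency = 280/1000 = 0.2800 ≈ 28.0%, i.e. 28.0 cM.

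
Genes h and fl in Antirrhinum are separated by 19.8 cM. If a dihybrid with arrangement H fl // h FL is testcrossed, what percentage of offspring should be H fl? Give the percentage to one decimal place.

40.1%

A map distance of 19.8 cM corresponds to a recombination frequency of 0.198.
The F1 is H fl / h FL, so H fl is a parental gamete class with expected frequency (1 − r)/2 = 0.802/2 = 0.4010.
That is 0.4010 = 40.1% of the progeny.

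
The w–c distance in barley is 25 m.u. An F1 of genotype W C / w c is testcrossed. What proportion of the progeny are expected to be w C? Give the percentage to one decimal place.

A map distance of 25 m.u. corresponds to a recombination frequency of 0.250.
The F1 is W C / w c, so w C is a recombinant gamete class with expected frequency r/2 = 0.250/2 = 0.1250.
That is 0.1250 = 12.5% of the progeny.

12.5%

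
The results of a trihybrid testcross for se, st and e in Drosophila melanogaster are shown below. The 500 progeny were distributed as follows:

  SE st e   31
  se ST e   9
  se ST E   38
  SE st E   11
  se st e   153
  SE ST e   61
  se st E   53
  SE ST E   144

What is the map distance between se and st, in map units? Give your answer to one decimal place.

17.8 map units

The two most frequent reciprocal classes, se st e and SE ST E, are the parental types, so the F1 was se st e / SE ST E.
The two rarest classes, se ST e and SE st E, are the double crossovers. Comparing them with the parentals, only the st allele has switched, so st is the middle locus and the order is e – st – se.
Crossovers in the st–se interval produce the single-crossover classes SE st e and se ST E (31 + 38 = 69) plus the double crossovers (20).
RF(st–se) = (69 + 20) / 500 = 89/500 = 0.1780 → 17.8 map units.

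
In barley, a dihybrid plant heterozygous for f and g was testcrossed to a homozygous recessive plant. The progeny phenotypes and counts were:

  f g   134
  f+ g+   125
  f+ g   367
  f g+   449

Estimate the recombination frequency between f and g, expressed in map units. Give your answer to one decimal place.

24.1 map units

The two most frequent classes, f+ g (367) and f g+ (449), are the parental types, so the F1 was f+ g / f g+.
The recombinant classes are f+ g+ and f g: 125 + 134 = 259.
Recombination frequency = 259/1075 = 0.2409 ≈ 24.1%, i.e. 24.1 map units.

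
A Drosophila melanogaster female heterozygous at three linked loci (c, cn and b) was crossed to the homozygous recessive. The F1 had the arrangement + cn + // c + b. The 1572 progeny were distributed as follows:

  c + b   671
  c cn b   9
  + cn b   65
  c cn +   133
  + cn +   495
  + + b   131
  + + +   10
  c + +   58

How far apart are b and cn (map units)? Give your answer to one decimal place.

9.0 map units

The two rarest classes, + + + and c cn b, are the double crossovers. Comparing them with the parentals, only the cn allele has switched, so cn is the middle locus and the order is c – cn – b.
Crossovers in the cn–b interval produce the single-crossover classes + cn b and c + + (65 + 58 = 123) plus the double crossovers (19).
RF(cn–b) = (123 + 19) / 1572 = 142/1572 = 0.0903 → 9.0 map units.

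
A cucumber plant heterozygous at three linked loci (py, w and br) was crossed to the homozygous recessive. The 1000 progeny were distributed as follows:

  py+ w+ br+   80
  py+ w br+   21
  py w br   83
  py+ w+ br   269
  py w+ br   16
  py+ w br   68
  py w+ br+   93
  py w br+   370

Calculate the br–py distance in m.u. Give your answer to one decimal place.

The two most frequent reciprocal classes, py+ w+ br and py w br+, are the parental types, so the F1 was py+ w+ br / py w br+.
The two rarest classes, py w+ br and py+ w br+, are the double crossovers. Comparing them with the parentals, only the py allele has switched, so py is the middle locus and the order is w – py – br.
Crossovers in the py–br interval produce the single-crossover classes py+ w+ br+ and py w br (80 + 83 = 163) plus the double crossovers (37).
RF(py–br) = (163 + 37) / 1000 = 200/1000 = 0.2000 → 20.0 m.u.

20.0 m.u.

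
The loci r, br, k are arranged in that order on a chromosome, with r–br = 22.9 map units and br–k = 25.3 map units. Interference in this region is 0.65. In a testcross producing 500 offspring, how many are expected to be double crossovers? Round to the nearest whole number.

Map distances give recombination frequencies of 0.229 and 0.253 for the two intervals.
With interference 0.65 (so coincidence = 0.35), expected double-crossover frequency = 0.229 × 0.253 × 0.35 = 0.02028.
Expected number = 0.02028 × 500 = 10.14 ≈ 10.

10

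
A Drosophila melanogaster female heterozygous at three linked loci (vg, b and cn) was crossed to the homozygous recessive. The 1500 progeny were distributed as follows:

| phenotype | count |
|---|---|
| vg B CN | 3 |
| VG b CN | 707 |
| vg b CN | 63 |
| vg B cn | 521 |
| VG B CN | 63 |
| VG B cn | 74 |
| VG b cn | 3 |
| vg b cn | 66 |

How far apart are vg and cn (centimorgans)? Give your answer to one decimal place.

9.5 centimorgans

The two most frequent reciprocal classes, VG b CN and vg B cn, are the parental types, so the F1 was VG b CN / vg B cn.
The two rarest classes, VG b cn and vg B CN, are the double crossovers. Comparing them with the parentals, only the cn allele has switched, so cn is the middle locus and the order is b – cn – vg.
Crossovers in the cn–vg interval produce the single-crossover classes vg b CN and VG B cn (63 + 74 = 137) plus the double crossovers (6).
RF(cn–vg) = (137 + 6) / 1500 = 143/1500 = 0.0953 → 9.5 centimorgans.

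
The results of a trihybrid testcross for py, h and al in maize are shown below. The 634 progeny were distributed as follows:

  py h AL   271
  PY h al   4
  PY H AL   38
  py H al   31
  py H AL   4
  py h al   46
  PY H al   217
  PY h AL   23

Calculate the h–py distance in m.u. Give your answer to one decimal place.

9.8 m.u.

The two most frequent reciprocal classes, PY H al and py h AL, are the parental types, so the F1 was PY H al / py h AL.
The two rarest classes, PY h al and py H AL, are the double crossovers. Comparing them with the parentals, only the h allele has switched, so h is the middle locus and the order is al – h – py.
Crossovers in the h–py interval produce the single-crossover classes py H al and PY h AL (31 + 23 = 54) plus the double crossovers (8).
RF(h–py) = (54 + 8) / 634 = 62/634 = 0.0978 → 9.8 m.u.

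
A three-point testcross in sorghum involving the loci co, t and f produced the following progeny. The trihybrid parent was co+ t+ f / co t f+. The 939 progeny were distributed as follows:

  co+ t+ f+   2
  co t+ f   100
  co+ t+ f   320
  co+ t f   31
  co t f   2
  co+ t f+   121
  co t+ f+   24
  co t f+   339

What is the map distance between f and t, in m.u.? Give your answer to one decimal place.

6.3 m.u.

The two rarest classes, co+ t+ f+ and co t f, are the double crossovers. Comparing them with the parentals, only the f allele has switched, so f is the middle locus and the order is t – f – co.
Crossovers in the t–f interval produce the single-crossover classes co+ t f and co t+ f+ (31 + 24 = 55) plus the double crossovers (4).
RF(t–f) = (55 + 4) / 939 = 59/939 = 0.0628 → 6.3 m.u.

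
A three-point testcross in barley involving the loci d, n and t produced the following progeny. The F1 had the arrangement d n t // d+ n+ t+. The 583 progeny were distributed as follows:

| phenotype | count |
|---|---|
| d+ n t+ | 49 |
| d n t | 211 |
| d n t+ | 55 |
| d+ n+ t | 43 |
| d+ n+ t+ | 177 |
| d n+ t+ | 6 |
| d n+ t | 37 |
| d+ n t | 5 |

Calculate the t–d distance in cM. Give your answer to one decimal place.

The two rarest classes, d+ n t and d n+ t+, are the double crossovers. Comparing them with the parentals, only the d allele has switched, so d is the middle locus and the order is n – d – t.
Crossovers in the d–t interval produce the single-crossover classes d n t+ and d+ n+ t (55 + 43 = 98) plus the double crossovers (11).
RF(d–t) = (98 + 11) / 583 = 109/583 = 0.1870 → 18.7 cM.

18.7 cM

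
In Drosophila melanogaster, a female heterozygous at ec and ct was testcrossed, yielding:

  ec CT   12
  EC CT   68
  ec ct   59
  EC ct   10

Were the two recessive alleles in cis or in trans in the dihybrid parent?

cis

The two most frequent classes are EC CT (68) and ec ct (59); these are the parental (non-recombinant) types.
So the F1 carried EC CT on one chromosome and ec ct on the other — the recessive alleles are on the same chromosome (cis / coupling).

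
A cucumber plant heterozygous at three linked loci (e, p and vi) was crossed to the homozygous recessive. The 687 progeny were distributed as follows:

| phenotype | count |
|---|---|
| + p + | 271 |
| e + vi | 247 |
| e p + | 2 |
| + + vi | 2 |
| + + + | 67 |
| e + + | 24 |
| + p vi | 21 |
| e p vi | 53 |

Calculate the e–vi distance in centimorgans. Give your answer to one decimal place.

The two most frequent reciprocal classes, e + vi and + p +, are the parental types, so the F1 was e + vi / + p +.
The two rarest classes, + + vi and e p +, are the double crossovers. Comparing them with the parentals, only the e allele has switched, so e is the middle locus and the order is p – e – vi.
Crossovers in the e–vi interval produce the single-crossover classes e + + and + p vi (24 + 21 = 45) plus the double crossovers (4).
RF(e–vi) = (45 + 4) / 687 = 49/687 = 0.0713 → 7.1 centimorgans.

7.1 centimorgans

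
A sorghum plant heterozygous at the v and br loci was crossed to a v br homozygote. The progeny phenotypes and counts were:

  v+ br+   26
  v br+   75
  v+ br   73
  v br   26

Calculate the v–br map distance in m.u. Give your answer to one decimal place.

The two most frequent classes, v+ br (73) and v br+ (75), are the parental types, so the F1 was v+ br / v br+.
The recombinant classes are v+ br+ and v br: 26 + 26 = 52.
Recombination frequency = 52/200 = 0.2600 ≈ 26.0%, i.e. 26.0 m.u.

26.0 m.u.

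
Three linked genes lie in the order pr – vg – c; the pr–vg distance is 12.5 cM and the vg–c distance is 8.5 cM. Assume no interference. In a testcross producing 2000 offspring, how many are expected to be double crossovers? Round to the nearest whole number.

Map distances give recombination frequencies of 0.125 and 0.085 for the two intervals.
With no interference, expected double-crossover frequency = 0.125 × 0.085 = 0.01063.
Expected number = 0.01063 × 2000 = 21.25 ≈ 21.

21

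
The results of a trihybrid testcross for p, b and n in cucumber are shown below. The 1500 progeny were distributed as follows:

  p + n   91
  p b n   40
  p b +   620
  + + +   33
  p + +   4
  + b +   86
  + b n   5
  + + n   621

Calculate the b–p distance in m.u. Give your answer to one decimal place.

The two most frequent reciprocal classes, p b + and + + n, are the parental types, so the F1 was p b + / + + n.
The two rarest classes, p + + and + b n, are the double crossovers. Comparing them with the parentals, only the b allele has switched, so b is the middle locus and the order is p – b – n.
Crossovers in the p–b interval produce the single-crossover classes + b + and p + n (86 + 91 = 177) plus the double crossovers (9).
RF(p–b) = (177 + 9) / 1500 = 186/1500 = 0.1240 → 12.4 m.u.

12.4 m.u.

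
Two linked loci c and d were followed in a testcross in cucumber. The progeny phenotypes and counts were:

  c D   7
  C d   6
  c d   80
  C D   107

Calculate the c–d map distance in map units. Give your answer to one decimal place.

6.5 map units

The two most frequent classes, C D (107) and c d (80), are the parental types, so the F1 was C D / c d.
The recombinant classes are C d and c D: 6 + 7 = 13.
Recombination frequency = 13/200 = 0.0650 ≈ 6.5%, i.e. 6.5 map units.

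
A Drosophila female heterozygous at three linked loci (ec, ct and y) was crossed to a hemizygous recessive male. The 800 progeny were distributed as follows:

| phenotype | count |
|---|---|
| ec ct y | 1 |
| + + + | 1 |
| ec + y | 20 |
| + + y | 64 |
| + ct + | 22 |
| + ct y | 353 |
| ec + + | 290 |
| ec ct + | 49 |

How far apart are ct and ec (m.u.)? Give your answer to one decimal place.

The two most frequent reciprocal classes, ec + + and + ct y, are the parental types, so the F1 was ec + + / + ct y.
The two rarest classes, + + + and ec ct y, are the double crossovers. Comparing them with the parentals, only the ec allele has switched, so ec is the middle locus and the order is y – ec – ct.
Crossovers in the ec–ct interval produce the single-crossover classes ec ct + and + + y (49 + 64 = 113) plus the double crossovers (2).
RF(ec–ct) = (113 + 2) / 800 = 115/800 = 0.1437 → 14.4 m.u.

14.4 m.u.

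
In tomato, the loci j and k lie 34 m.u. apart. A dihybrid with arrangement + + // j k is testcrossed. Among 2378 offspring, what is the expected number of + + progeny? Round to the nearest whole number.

785

A map distance of 34 m.u. corresponds to a recombination frequency of 0.340.
The F1 is + + / j k, so + + is a parental gamete class with expected frequency (1 − r)/2 = 0.660/2 = 0.3300.
Expected number = 0.3300 × 2378 = 784.74 ≈ 785.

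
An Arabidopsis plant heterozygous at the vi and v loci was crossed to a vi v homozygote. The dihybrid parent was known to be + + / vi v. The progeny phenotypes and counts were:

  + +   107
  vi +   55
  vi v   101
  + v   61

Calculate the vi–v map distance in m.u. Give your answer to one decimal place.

The recombinant classes are + v and vi +: 61 + 55 = 116.
Recombination frequency = 116/324 = 0.3580 ≈ 35.8%, i.e. 35.8 m.u.

35.8 m.u.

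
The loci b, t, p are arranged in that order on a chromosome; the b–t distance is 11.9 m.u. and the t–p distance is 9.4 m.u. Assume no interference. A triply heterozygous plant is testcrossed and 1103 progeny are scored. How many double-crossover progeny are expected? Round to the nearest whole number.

12

Map distances give recombination frequencies of 0.119 and 0.094 for the two intervals.
With no interference, expected double-crossover frequency = 0.119 × 0.094 = 0.01119.
Expected number = 0.01119 × 1103 = 12.34 ≈ 12.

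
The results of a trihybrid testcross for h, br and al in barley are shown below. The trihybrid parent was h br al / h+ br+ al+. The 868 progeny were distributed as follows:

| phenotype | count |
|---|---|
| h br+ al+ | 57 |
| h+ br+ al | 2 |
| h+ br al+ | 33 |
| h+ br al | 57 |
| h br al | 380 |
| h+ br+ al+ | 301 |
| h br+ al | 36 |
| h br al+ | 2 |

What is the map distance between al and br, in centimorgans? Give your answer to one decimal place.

8.4 centimorgans

The two rarest classes, h br al+ and h+ br+ al, are the double crossovers. Comparing them with the parentals, only the al allele has switched, so al is the middle locus and the order is h – al – br.
Crossovers in the al–br interval produce the single-crossover classes h br+ al and h+ br al+ (36 + 33 = 69) plus the double crossovers (4).
RF(al–br) = (69 + 4) / 868 = 73/868 = 0.0841 → 8.4 centimorgans.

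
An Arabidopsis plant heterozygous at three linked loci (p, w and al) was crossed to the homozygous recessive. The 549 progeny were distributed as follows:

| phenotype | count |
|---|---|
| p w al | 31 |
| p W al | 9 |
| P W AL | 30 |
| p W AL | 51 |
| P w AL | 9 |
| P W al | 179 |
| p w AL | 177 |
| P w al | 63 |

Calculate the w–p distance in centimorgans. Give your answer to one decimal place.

24.0 centimorgans

The two most frequent reciprocal classes, p w AL and P W al, are the parental types, so the F1 was p w AL / P W al.
The two rarest classes, P w AL and p W al, are the double crossovers. Comparing them with the parentals, only the p allele has switched, so p is the middle locus and the order is w – p – al.
Crossovers in the w–p interval produce the single-crossover classes p W AL and P w al (51 + 63 = 114) plus the double crossovers (18).
RF(w–p) = (114 + 18) / 549 = 132/549 = 0.2404 → 24.0 centimorgans.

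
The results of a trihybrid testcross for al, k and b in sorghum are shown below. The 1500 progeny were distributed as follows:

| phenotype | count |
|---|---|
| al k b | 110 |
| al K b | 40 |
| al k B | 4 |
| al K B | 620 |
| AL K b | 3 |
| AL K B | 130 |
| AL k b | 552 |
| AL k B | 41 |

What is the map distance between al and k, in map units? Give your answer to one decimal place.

16.5 map units

The two most frequent reciprocal classes, AL k b and al K B, are the parental types, so the F1 was AL k b / al K B.
The two rarest classes, AL K b and al k B, are the double crossovers. Comparing them with the parentals, only the k allele has switched, so k is the middle locus and the order is b – k – al.
Crossovers in the k–al interval produce the single-crossover classes al k b and AL K B (110 + 130 = 240) plus the double crossovers (7).
RF(k–al) = (240 + 7) / 1500 = 247/1500 = 0.1647 → 16.5 map units.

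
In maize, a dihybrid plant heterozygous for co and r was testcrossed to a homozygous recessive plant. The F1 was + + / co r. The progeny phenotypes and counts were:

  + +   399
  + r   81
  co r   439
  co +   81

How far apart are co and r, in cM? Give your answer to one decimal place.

16.2 cM

The recombinant classes are + r and co +: 81 + 81 = 162.
Recombination frequency = 162/1000 = 0.1620 ≈ 16.2%, i.e. 16.2 cM.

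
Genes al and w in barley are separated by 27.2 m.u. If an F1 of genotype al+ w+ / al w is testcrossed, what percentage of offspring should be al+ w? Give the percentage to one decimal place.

13.6%

A map distance of 27.2 m.u. corresponds to a recombination frequency of 0.272.
The F1 is al+ w+ / al w, so al+ w is a recombinant gamete class with expected frequency r/2 = 0.272/2 = 0.1360.
That is 0.1360 = 13.6% of the progeny.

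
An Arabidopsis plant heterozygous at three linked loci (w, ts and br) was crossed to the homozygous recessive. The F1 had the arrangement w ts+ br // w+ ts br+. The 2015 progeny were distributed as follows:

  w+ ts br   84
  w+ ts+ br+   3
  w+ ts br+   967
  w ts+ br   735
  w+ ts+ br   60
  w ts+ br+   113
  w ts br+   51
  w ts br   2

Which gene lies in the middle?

ts

The two rarest classes, w ts br and w+ ts+ br+, are the double crossovers. Comparing them with the parentals, only the ts allele has switched, so ts is the middle locus and the order is br – ts – w.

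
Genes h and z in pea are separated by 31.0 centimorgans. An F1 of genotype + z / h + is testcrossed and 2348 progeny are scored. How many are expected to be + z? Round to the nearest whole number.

A map distance of 31.0 centimorgans corresponds to a recombination frequency of 0.310.
The F1 is + z / h +, so + z is a parental gamete class with expected frequency (1 − r)/2 = 0.690/2 = 0.3450.
Expected number = 0.3450 × 2348 = 810.06 ≈ 810.

810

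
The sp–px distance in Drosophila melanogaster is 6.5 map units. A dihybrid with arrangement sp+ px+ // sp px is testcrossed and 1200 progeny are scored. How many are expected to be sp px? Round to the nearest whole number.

A map distance of 6.5 map units corresponds to a recombination frequency of 0.065.
The F1 is sp+ px+ / sp px, so sp px is a parental gamete class with expected frequency (1 − r)/2 = 0.935/2 = 0.4675.
Expected number = 0.4675 × 1200 = 561.00 ≈ 561.

561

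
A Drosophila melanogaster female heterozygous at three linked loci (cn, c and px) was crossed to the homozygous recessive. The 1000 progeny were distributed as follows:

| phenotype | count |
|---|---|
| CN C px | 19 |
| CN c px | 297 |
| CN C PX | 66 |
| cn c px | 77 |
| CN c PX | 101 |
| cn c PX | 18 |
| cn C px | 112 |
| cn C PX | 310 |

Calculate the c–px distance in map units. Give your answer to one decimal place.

25.0 map units

The two most frequent reciprocal classes, cn C PX and CN c px, are the parental types, so the F1 was cn C PX / CN c px.
The two rarest classes, cn c PX and CN C px, are the double crossovers. Comparing them with the parentals, only the c allele has switched, so c is the middle locus and the order is cn – c – px.
Crossovers in the c–px interval produce the single-crossover classes cn C px and CN c PX (112 + 101 = 213) plus the double crossovers (37).
RF(c–px) = (213 + 37) / 1000 = 250/1000 = 0.2500 → 25.0 map units.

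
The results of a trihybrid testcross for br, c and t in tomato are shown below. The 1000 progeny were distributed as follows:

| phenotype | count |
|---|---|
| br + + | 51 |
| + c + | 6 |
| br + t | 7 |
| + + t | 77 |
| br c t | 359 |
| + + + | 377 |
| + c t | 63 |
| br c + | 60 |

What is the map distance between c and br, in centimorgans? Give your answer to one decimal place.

The two most frequent reciprocal classes, + + + and br c t, are the parental types, so the F1 was + + + / br c t.
The two rarest classes, + c + and br + t, are the double crossovers. Comparing them with the parentals, only the c allele has switched, so c is the middle locus and the order is br – c – t.
Crossovers in the br–c interval produce the single-crossover classes br + + and + c t (51 + 63 = 114) plus the double crossovers (13).
RF(br–c) = (114 + 13) / 1000 = 127/1000 = 0.1270 → 12.7 centimorgans.

12.7 centimorgans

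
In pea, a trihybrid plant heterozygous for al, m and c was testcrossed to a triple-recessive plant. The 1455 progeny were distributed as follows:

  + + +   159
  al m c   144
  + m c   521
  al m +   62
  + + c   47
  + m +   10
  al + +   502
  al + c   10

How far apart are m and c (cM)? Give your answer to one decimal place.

The two most frequent reciprocal classes, al + + and + m c, are the parental types, so the F1 was al + + / + m c.
The two rarest classes, al + c and + m +, are the double crossovers. Comparing them with the parentals, only the c allele has switched, so c is the middle locus and the order is m – c – al.
Crossovers in the m–c interval produce the single-crossover classes al m + and + + c (62 + 47 = 109) plus the double crossovers (20).
RF(m–c) = (109 + 20) / 1455 = 129/1455 = 0.0887 → 8.9 cM.

8.9 cM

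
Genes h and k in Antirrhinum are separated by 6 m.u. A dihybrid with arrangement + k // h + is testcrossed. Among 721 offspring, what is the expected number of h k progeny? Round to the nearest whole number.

22

A map distance of 6 m.u. corresponds to a recombination frequency of 0.060.
The F1 is + k / h +, so h k is a recombinant gamete class with expected frequency r/2 = 0.060/2 = 0.0300.
Expected number = 0.0300 × 721 = 21.63 ≈ 22.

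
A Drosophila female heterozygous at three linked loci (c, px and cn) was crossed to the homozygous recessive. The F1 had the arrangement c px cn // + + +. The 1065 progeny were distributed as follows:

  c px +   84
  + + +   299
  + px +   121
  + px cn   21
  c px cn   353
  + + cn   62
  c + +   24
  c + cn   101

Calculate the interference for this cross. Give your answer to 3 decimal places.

0.060

The two rarest classes, + px cn and c + +, are the double crossovers. Comparing them with the parentals, only the c allele has switched, so c is the middle locus and the order is cn – c – px.
cn–c: (146 + 45)/1065 = 0.1793; c–px: (222 + 45)/1065 = 0.2507.
Expected DCO frequency = 0.1793 × 0.2507 ≈ 0.04495; observed = 45/1065 ≈ 0.04225.
Coefficient of coincidence = 0.04225/0.04495 ≈ 0.940; interference = 1 − 0.940 = 0.060.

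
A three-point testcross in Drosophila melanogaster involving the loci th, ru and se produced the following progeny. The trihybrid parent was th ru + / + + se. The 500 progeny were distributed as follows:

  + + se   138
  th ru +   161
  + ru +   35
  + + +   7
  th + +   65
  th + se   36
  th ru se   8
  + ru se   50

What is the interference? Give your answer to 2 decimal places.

The two rarest classes, th ru se and + + +, are the double crossovers. Comparing them with the parentals, only the se allele has switched, so se is the middle locus and the order is th – se – ru.
th–se: (71 + 15)/500 = 0.1720; se–ru: (115 + 15)/500 = 0.2600.
Expected DCO frequency = 0.1720 × 0.2600 ≈ 0.04472; observed = 15/500 ≈ 0.03000.
Coefficient of coincidence = 0.03000/0.04472 ≈ 0.67; interference = 1 − 0.67 = 0.33.

0.33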